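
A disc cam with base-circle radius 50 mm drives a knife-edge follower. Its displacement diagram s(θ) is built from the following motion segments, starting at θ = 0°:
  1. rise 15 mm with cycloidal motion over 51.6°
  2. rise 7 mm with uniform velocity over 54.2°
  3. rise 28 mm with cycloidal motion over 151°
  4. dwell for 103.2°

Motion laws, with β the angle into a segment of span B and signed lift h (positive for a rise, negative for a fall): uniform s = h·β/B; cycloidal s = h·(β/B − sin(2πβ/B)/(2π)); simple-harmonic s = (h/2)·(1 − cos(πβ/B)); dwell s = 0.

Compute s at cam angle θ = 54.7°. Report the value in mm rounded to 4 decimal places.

seg 1 [0°–51.6°] cycloidal, h=15: full span → s += 15 → s = 15.0000
seg 2 [51.6°–105.8°] uniform, h=7: θ=54.7° here. β=3.1, B=54.2. 7·3.1/54.2 = 0.4004 → s = 15.4004

15.4004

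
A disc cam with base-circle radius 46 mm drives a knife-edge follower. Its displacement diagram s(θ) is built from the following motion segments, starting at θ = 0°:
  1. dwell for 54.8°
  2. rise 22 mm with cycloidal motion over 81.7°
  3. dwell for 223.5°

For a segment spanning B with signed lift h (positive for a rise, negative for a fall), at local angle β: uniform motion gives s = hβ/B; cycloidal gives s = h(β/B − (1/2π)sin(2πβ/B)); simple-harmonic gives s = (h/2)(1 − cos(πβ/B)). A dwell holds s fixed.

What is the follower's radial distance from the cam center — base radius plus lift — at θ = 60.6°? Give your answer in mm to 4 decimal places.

seg 1 [0°–54.8°] dwell: s stays 0.0000
seg 2 [54.8°–136.5°] cycloidal, h=22: θ=60.6° here. β=5.8, B=81.7. 22·(0.0710 − sin(2π·0.0710)/(2π)) = 0.0513 → s = 0.0513
radial distance = base radius + s = 46 + 0.0513 = 46.0513

46.0513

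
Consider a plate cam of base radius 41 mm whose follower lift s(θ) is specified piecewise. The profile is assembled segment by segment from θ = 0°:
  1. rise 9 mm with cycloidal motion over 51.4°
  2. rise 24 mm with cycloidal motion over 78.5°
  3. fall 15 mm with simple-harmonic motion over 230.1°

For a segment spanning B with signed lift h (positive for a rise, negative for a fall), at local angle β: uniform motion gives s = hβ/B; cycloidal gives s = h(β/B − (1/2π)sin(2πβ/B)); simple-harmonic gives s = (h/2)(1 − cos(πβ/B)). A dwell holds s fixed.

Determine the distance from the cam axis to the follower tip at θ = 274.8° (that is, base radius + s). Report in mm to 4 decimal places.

seg 1 [0°–51.4°] cycloidal, h=9: full span → s += 9 → s = 9.0000
seg 2 [51.4°–129.9°] cycloidal, h=24: full span → s += 24 → s = 33.0000
seg 3 [129.9°–360°] simple-harmonic, h=-15: θ=274.8° here. β=144.9, B=230.1. -15/2·(1 − cos(π·0.6297)) = -10.4727 → s = 22.5273
radial distance = base radius + s = 41 + 22.5273 = 63.5273

63.5273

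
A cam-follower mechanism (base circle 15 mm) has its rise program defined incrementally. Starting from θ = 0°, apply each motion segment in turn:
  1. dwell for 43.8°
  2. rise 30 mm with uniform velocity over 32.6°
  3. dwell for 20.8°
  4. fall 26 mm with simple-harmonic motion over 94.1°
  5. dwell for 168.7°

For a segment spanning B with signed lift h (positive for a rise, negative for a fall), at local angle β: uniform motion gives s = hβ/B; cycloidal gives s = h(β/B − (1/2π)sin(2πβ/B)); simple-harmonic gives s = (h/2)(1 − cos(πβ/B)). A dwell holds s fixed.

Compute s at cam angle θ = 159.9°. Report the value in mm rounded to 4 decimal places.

seg 1 [0°–43.8°] dwell: s stays 0.0000
seg 2 [43.8°–76.4°] uniform, h=30: full span → s += 30 → s = 30.0000
seg 3 [76.4°–97.2°] dwell: s stays 30.0000
seg 4 [97.2°–191.3°] simple-harmonic, h=-26: θ=159.9° here. β=62.7, B=94.1. -26/2·(1 − cos(π·0.6663)) = -19.4875 → s = 10.5125

10.5125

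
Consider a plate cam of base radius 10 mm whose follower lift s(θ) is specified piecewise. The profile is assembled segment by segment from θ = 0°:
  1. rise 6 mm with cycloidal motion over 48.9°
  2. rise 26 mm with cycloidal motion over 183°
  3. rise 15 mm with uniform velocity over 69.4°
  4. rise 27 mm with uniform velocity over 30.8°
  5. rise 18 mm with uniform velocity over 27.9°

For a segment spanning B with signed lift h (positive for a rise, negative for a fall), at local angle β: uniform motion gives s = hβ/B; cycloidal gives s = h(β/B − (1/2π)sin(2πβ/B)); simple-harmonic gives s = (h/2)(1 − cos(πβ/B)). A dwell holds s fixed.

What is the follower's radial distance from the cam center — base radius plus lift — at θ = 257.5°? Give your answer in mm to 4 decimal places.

seg 1 [0°–48.9°] cycloidal, h=6: full span → s += 6 → s = 6.0000
seg 2 [48.9°–231.9°] cycloidal, h=26: full span → s += 26 → s = 32.0000
seg 3 [231.9°–301.3°] uniform, h=15: θ=257.5° here. β=25.6, B=69.4. 15·25.6/69.4 = 5.5331 → s = 37.5331
radial distance = base radius + s = 10 + 37.5331 = 47.5331

47.5331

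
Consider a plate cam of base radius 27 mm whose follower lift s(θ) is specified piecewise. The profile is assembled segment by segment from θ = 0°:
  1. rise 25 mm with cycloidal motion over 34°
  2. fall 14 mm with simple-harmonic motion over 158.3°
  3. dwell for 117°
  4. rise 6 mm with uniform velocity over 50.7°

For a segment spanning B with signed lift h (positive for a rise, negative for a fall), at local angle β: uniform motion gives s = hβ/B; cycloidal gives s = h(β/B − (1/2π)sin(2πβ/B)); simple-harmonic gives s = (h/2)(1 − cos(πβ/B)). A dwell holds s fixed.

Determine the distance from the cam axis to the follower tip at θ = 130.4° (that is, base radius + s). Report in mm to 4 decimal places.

seg 1 [0°–34°] cycloidal, h=25: full span → s += 25 → s = 25.0000
seg 2 [34°–192.3°] simple-harmonic, h=-14: θ=130.4° here. β=96.4, B=158.3. -14/2·(1 − cos(π·0.6090)) = -9.3498 → s = 15.6502
radial distance = base radius + s = 27 + 15.6502 = 42.6502

42.6502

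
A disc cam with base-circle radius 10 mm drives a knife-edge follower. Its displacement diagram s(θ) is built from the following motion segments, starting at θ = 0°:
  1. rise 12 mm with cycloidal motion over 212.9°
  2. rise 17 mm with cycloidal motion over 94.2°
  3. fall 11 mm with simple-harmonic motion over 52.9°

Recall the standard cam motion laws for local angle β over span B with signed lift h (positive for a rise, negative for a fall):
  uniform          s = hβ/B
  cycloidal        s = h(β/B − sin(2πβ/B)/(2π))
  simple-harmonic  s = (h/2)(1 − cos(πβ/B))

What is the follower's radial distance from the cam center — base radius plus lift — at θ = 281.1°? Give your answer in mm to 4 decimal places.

seg 1 [0°–212.9°] cycloidal, h=12: full span → s += 12 → s = 12.0000
seg 2 [212.9°–307.1°] cycloidal, h=17: θ=281.1° here. β=68.2, B=94.2. 17·(0.7240 − sin(2π·0.7240)/(2π)) = 14.9774 → s = 26.9774
radial distance = base radius + s = 10 + 26.9774 = 36.9774

36.9774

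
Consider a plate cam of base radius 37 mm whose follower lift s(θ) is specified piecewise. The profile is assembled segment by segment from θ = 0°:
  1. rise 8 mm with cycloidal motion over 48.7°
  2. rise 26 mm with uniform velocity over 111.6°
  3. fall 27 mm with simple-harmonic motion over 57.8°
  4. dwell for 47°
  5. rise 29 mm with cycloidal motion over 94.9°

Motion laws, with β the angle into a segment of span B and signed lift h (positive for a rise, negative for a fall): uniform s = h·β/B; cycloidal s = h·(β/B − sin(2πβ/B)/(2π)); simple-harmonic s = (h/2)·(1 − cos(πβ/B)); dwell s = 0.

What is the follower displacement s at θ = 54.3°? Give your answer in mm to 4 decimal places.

seg 1 [0°–48.7°] cycloidal, h=8: full span → s += 8 → s = 8.0000
seg 2 [48.7°–160.3°] uniform, h=26: θ=54.3° here. β=5.6, B=111.6. 26·5.6/111.6 = 1.3047 → s = 9.3047

9.3047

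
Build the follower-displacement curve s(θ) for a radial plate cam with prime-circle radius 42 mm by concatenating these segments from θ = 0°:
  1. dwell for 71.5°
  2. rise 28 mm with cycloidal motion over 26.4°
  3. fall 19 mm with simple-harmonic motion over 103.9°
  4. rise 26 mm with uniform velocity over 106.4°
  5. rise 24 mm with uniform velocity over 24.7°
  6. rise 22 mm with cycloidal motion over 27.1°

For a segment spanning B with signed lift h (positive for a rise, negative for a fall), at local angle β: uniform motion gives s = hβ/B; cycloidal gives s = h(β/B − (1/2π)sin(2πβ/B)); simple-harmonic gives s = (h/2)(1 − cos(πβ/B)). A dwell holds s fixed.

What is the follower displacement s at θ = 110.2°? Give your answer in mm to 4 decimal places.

seg 1 [0°–71.5°] dwell: s stays 0.0000
seg 2 [71.5°–97.9°] cycloidal, h=28: full span → s += 28 → s = 28.0000
seg 3 [97.9°–201.8°] simple-harmonic, h=-19: θ=110.2° here. β=12.3, B=103.9. -19/2·(1 − cos(π·0.1184)) = -0.6495 → s = 27.3505

27.3505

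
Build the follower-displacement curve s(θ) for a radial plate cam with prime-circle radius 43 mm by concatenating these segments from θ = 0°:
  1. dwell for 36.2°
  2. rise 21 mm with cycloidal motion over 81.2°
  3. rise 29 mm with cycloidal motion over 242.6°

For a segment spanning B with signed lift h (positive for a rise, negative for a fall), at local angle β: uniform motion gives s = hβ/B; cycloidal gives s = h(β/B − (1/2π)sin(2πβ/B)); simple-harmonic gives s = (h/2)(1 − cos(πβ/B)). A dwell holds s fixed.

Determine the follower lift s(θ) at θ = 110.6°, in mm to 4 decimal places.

seg 1 [0°–36.2°] dwell: s stays 0.0000
seg 2 [36.2°–117.4°] cycloidal, h=21: θ=110.6° here. β=74.4, B=81.2. 21·(0.9163 − sin(2π·0.9163)/(2π)) = 20.9200 → s = 20.9200

20.9200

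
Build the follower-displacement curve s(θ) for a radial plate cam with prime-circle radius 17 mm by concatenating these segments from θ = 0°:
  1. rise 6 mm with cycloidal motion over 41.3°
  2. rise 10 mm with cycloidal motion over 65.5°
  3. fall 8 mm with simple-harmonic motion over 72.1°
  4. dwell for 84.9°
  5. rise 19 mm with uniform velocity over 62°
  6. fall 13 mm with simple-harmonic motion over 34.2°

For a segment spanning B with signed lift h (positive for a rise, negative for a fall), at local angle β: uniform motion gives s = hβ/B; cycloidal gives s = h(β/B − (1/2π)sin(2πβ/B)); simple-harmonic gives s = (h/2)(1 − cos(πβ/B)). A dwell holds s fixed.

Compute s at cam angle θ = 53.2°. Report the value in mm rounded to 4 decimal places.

seg 1 [0°–41.3°] cycloidal, h=6: full span → s += 6 → s = 6.0000
seg 2 [41.3°–106.8°] cycloidal, h=10: θ=53.2° here. β=11.9, B=65.5. 10·(0.1817 − sin(2π·0.1817)/(2π)) = 0.3696 → s = 6.3696

6.3696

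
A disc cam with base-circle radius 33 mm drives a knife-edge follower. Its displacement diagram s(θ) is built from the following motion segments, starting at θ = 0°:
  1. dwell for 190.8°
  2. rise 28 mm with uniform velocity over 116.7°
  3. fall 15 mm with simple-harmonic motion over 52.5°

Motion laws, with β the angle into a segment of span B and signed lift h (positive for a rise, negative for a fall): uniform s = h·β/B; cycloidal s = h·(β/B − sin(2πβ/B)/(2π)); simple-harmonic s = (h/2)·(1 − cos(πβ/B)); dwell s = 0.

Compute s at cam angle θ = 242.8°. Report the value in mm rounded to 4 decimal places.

seg 1 [0°–190.8°] dwell: s stays 0.0000
seg 2 [190.8°–307.5°] uniform, h=28: θ=242.8° here. β=52, B=116.7. 28·52/116.7 = 12.4764 → s = 12.4764

12.4764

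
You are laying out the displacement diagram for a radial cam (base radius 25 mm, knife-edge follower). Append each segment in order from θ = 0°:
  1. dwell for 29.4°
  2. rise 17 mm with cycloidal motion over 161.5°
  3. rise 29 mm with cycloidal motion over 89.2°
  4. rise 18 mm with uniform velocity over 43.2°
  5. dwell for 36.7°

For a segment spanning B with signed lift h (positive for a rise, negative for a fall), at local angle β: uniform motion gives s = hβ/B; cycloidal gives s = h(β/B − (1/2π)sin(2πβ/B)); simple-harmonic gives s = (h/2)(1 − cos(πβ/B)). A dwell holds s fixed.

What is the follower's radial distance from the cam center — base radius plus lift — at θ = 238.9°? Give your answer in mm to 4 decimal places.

seg 1 [0°–29.4°] dwell: s stays 0.0000
seg 2 [29.4°–190.9°] cycloidal, h=17: full span → s += 17 → s = 17.0000
seg 3 [190.9°–280.1°] cycloidal, h=29: θ=238.9° here. β=48, B=89.2. 29·(0.5381 − sin(2π·0.5381)/(2π)) = 16.7002 → s = 33.7002
radial distance = base radius + s = 25 + 33.7002 = 58.7002

58.7002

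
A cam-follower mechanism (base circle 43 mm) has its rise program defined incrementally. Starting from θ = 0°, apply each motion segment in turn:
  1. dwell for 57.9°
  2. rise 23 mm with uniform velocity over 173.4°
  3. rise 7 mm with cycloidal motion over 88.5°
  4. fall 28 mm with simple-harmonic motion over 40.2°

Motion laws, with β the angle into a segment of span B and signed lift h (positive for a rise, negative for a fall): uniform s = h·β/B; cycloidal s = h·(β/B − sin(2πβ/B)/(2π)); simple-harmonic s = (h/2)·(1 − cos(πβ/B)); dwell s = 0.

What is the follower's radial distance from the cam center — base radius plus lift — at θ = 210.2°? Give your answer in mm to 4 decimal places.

seg 1 [0°–57.9°] dwell: s stays 0.0000
seg 2 [57.9°–231.3°] uniform, h=23: θ=210.2° here. β=152.3, B=173.4. 23·152.3/173.4 = 20.2013 → s = 20.2013
radial distance = base radius + s = 43 + 20.2013 = 63.2013

63.2013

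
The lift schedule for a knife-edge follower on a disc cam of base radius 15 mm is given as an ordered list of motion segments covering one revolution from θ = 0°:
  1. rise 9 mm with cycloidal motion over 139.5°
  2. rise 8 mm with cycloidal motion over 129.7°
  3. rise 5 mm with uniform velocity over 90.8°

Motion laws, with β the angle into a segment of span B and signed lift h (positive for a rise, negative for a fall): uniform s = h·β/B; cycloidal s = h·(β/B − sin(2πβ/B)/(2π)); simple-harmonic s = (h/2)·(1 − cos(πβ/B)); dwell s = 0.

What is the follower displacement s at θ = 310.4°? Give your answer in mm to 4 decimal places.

seg 1 [0°–139.5°] cycloidal, h=9: full span → s += 9 → s = 9.0000
seg 2 [139.5°–269.2°] cycloidal, h=8: full span → s += 8 → s = 17.0000
seg 3 [269.2°–360°] uniform, h=5: θ=310.4° here. β=41.2, B=90.8. 5·41.2/90.8 = 2.2687 → s = 19.2687

19.2687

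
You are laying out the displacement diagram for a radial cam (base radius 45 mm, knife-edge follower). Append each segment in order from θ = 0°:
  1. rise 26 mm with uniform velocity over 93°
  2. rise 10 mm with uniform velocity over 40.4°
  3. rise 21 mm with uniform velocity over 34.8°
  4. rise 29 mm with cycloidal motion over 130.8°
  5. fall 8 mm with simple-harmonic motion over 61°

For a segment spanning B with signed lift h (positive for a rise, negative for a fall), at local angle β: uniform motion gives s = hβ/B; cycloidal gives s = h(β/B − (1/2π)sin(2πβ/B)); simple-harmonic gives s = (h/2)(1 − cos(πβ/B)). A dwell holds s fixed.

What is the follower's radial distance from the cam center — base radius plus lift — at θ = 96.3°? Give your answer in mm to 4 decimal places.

seg 1 [0°–93°] uniform, h=26: full span → s += 26 → s = 26.0000
seg 2 [93°–133.4°] uniform, h=10: θ=96.3° here. β=3.3, B=40.4. 10·3.3/40.4 = 0.8168 → s = 26.8168
radial distance = base radius + s = 45 + 26.8168 = 71.8168

71.8168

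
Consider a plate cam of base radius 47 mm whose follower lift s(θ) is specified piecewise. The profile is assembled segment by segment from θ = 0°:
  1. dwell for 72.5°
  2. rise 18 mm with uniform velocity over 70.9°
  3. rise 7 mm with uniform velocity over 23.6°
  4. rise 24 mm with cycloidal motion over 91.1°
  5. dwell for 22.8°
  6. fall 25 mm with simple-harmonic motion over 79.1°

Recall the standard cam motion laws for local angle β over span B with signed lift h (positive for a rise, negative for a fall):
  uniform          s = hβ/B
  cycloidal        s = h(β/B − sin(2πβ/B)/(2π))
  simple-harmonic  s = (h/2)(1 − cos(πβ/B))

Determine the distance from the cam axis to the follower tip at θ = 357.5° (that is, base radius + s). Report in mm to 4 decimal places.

seg 1 [0°–72.5°] dwell: s stays 0.0000
seg 2 [72.5°–143.4°] uniform, h=18: full span → s += 18 → s = 18.0000
seg 3 [143.4°–167°] uniform, h=7: full span → s += 7 → s = 25.0000
seg 4 [167°–258.1°] cycloidal, h=24: full span → s += 24 → s = 49.0000
seg 5 [258.1°–280.9°] dwell: s stays 49.0000
seg 6 [280.9°–360°] simple-harmonic, h=-25: θ=357.5° here. β=76.6, B=79.1. -25/2·(1 − cos(π·0.9684)) = -24.9384 → s = 24.0616
radial distance = base radius + s = 47 + 24.0616 = 71.0616

71.0616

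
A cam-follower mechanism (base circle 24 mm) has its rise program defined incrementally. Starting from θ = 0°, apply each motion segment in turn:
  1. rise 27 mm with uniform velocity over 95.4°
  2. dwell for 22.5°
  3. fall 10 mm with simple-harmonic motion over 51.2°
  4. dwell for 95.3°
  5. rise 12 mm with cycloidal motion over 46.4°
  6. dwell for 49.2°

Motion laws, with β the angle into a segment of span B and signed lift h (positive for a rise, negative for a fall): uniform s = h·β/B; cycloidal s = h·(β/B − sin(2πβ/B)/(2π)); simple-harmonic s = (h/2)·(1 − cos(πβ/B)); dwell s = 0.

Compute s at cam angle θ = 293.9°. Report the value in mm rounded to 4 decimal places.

seg 1 [0°–95.4°] uniform, h=27: full span → s += 27 → s = 27.0000
seg 2 [95.4°–117.9°] dwell: s stays 27.0000
seg 3 [117.9°–169.1°] simple-harmonic, h=-10: full span → s += -10 → s = 17.0000
seg 4 [169.1°–264.4°] dwell: s stays 17.0000
seg 5 [264.4°–310.8°] cycloidal, h=12: θ=293.9° here. β=29.5, B=46.4. 12·(0.6358 − sin(2π·0.6358)/(2π)) = 9.0681 → s = 26.0681

26.0681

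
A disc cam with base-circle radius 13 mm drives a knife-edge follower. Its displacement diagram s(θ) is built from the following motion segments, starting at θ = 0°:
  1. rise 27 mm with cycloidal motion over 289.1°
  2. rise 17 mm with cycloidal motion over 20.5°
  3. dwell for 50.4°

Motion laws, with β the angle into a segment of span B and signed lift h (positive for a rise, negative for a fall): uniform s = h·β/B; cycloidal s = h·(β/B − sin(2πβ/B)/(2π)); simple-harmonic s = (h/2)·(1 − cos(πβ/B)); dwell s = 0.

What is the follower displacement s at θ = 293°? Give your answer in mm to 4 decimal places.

seg 1 [0°–289.1°] cycloidal, h=27: full span → s += 27 → s = 27.0000
seg 2 [289.1°–309.6°] cycloidal, h=17: θ=293° here. β=3.9, B=20.5. 17·(0.1902 − sin(2π·0.1902)/(2π)) = 0.7170 → s = 27.7170

27.7170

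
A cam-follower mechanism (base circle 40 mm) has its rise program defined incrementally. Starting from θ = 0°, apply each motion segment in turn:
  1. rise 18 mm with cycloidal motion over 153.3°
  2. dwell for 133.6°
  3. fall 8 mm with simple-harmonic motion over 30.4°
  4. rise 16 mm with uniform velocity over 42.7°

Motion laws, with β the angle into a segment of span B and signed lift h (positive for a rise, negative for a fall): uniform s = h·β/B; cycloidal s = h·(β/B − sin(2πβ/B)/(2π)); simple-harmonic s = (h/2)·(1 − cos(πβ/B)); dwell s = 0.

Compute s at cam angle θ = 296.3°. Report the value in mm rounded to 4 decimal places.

seg 1 [0°–153.3°] cycloidal, h=18: full span → s += 18 → s = 18.0000
seg 2 [153.3°–286.9°] dwell: s stays 18.0000
seg 3 [286.9°–317.3°] simple-harmonic, h=-8: θ=296.3° here. β=9.4, B=30.4. -8/2·(1 − cos(π·0.3092)) = -1.7435 → s = 16.2565

16.2565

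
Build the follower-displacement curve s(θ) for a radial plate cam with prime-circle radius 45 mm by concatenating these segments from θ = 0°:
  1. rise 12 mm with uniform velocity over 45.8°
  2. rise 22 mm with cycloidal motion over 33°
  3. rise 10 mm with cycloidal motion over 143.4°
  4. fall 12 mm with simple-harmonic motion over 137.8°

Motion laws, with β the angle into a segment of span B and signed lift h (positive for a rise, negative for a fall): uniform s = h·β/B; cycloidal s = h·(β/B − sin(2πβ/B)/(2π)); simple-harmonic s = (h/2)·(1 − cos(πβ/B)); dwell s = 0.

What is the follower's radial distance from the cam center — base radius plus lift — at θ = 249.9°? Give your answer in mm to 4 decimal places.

seg 1 [0°–45.8°] uniform, h=12: full span → s += 12 → s = 12.0000
seg 2 [45.8°–78.8°] cycloidal, h=22: full span → s += 22 → s = 34.0000
seg 3 [78.8°–222.2°] cycloidal, h=10: full span → s += 10 → s = 44.0000
seg 4 [222.2°–360°] simple-harmonic, h=-12: θ=249.9° here. β=27.7, B=137.8. -12/2·(1 − cos(π·0.2010)) = -1.1572 → s = 42.8428
radial distance = base radius + s = 45 + 42.8428 = 87.8428

87.8428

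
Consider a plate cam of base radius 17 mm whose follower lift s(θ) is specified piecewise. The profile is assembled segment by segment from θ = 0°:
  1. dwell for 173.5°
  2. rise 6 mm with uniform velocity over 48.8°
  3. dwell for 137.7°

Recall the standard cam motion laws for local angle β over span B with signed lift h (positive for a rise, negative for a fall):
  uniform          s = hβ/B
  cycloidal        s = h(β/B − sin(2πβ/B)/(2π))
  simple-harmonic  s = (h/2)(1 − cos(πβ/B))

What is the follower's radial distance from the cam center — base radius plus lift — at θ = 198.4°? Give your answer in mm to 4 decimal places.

seg 1 [0°–173.5°] dwell: s stays 0.0000
seg 2 [173.5°–222.3°] uniform, h=6: θ=198.4° here. β=24.9, B=48.8. 6·24.9/48.8 = 3.0615 → s = 3.0615
radial distance = base radius + s = 17 + 3.0615 = 20.0615

20.0615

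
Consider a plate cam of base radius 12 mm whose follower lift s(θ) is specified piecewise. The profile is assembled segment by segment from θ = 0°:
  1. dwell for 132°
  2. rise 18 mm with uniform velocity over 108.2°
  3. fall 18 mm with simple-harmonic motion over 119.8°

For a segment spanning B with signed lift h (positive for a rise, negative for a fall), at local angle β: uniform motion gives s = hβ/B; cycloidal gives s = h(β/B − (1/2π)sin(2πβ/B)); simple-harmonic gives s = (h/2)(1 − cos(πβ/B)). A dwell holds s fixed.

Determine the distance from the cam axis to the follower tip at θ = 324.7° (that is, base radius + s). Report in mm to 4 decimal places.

seg 1 [0°–132°] dwell: s stays 0.0000
seg 2 [132°–240.2°] uniform, h=18: full span → s += 18 → s = 18.0000
seg 3 [240.2°–360°] simple-harmonic, h=-18: θ=324.7° here. β=84.5, B=119.8. -18/2·(1 − cos(π·0.7053)) = -14.4115 → s = 3.5885
radial distance = base radius + s = 12 + 3.5885 = 15.5885

15.5885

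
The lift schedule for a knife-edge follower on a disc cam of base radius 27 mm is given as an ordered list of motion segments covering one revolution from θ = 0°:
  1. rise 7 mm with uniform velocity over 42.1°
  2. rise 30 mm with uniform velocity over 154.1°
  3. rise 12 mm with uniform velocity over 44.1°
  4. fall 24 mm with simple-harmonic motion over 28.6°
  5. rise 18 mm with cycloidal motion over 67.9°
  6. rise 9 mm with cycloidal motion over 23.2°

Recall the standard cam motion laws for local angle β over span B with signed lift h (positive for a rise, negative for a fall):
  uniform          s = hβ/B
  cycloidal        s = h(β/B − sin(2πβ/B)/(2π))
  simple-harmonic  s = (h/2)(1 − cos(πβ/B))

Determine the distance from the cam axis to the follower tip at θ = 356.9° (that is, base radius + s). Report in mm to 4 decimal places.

seg 1 [0°–42.1°] uniform, h=7: full span → s += 7 → s = 7.0000
seg 2 [42.1°–196.2°] uniform, h=30: full span → s += 30 → s = 37.0000
seg 3 [196.2°–240.3°] uniform, h=12: full span → s += 12 → s = 49.0000
seg 4 [240.3°–268.9°] simple-harmonic, h=-24: full span → s += -24 → s = 25.0000
seg 5 [268.9°–336.8°] cycloidal, h=18: full span → s += 18 → s = 43.0000
seg 6 [336.8°–360°] cycloidal, h=9: θ=356.9° here. β=20.1, B=23.2. 9·(0.8664 − sin(2π·0.8664)/(2π)) = 8.8636 → s = 51.8636
radial distance = base radius + s = 27 + 51.8636 = 78.8636

78.8636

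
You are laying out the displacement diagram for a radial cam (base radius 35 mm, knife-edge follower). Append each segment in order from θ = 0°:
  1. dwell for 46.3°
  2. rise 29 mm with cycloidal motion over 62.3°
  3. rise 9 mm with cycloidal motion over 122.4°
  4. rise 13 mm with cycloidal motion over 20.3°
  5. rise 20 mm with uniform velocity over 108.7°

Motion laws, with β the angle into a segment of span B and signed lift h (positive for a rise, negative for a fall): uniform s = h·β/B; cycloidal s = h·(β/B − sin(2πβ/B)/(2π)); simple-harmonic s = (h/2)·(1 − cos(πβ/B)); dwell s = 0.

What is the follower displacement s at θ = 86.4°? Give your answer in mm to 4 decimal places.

seg 1 [0°–46.3°] dwell: s stays 0.0000
seg 2 [46.3°–108.6°] cycloidal, h=29: θ=86.4° here. β=40.1, B=62.3. 29·(0.6437 − sin(2π·0.6437)/(2π)) = 22.2891 → s = 22.2891

22.2891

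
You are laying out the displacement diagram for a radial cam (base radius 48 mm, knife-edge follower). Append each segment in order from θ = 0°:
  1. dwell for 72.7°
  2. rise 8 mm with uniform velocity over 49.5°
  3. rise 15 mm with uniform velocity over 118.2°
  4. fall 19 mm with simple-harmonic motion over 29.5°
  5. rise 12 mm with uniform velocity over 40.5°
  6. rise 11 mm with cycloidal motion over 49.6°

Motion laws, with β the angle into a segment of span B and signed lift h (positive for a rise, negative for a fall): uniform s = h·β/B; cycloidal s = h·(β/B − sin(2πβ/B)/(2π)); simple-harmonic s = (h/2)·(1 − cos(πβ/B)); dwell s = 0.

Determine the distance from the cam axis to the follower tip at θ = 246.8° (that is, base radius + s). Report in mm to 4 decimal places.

seg 1 [0°–72.7°] dwell: s stays 0.0000
seg 2 [72.7°–122.2°] uniform, h=8: full span → s += 8 → s = 8.0000
seg 3 [122.2°–240.4°] uniform, h=15: full span → s += 15 → s = 23.0000
seg 4 [240.4°–269.9°] simple-harmonic, h=-19: θ=246.8° here. β=6.4, B=29.5. -19/2·(1 − cos(π·0.2169)) = -2.1224 → s = 20.8776
radial distance = base radius + s = 48 + 20.8776 = 68.8776

68.8776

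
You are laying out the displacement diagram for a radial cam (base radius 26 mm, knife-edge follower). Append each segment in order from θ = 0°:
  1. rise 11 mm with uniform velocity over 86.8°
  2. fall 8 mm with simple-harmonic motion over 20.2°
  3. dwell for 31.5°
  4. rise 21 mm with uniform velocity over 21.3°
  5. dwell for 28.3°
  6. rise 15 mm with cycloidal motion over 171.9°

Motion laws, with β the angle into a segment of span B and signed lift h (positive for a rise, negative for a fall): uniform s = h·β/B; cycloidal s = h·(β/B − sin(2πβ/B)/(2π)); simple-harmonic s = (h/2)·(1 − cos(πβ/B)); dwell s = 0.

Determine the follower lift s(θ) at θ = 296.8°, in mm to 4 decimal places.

seg 1 [0°–86.8°] uniform, h=11: full span → s += 11 → s = 11.0000
seg 2 [86.8°–107°] simple-harmonic, h=-8: full span → s += -8 → s = 3.0000
seg 3 [107°–138.5°] dwell: s stays 3.0000
seg 4 [138.5°–159.8°] uniform, h=21: full span → s += 21 → s = 24.0000
seg 5 [159.8°–188.1°] dwell: s stays 24.0000
seg 6 [188.1°–360°] cycloidal, h=15: θ=296.8° here. β=108.7, B=171.9. 15·(0.6323 − sin(2π·0.6323)/(2π)) = 11.2493 → s = 35.2493

35.2493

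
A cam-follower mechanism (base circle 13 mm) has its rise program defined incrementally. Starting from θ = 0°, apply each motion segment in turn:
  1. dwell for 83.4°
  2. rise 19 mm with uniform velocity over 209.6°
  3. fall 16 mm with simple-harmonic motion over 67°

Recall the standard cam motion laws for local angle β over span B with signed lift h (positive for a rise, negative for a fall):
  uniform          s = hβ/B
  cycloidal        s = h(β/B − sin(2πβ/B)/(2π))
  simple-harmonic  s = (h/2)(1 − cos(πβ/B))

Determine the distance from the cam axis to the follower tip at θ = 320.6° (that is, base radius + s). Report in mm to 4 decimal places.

seg 1 [0°–83.4°] dwell: s stays 0.0000
seg 2 [83.4°–293°] uniform, h=19: full span → s += 19 → s = 19.0000
seg 3 [293°–360°] simple-harmonic, h=-16: θ=320.6° here. β=27.6, B=67. -16/2·(1 − cos(π·0.4119)) = -5.8149 → s = 13.1851
radial distance = base radius + s = 13 + 13.1851 = 26.1851

26.1851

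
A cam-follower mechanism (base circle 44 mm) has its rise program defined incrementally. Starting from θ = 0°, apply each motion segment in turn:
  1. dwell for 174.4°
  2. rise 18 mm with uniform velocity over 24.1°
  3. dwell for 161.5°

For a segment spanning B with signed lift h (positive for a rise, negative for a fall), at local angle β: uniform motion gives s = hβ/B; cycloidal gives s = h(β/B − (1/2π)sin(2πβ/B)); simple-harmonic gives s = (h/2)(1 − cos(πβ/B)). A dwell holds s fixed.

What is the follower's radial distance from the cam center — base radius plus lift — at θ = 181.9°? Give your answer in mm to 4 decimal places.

seg 1 [0°–174.4°] dwell: s stays 0.0000
seg 2 [174.4°–198.5°] uniform, h=18: θ=181.9° here. β=7.5, B=24.1. 18·7.5/24.1 = 5.6017 → s = 5.6017
radial distance = base radius + s = 44 + 5.6017 = 49.6017

49.6017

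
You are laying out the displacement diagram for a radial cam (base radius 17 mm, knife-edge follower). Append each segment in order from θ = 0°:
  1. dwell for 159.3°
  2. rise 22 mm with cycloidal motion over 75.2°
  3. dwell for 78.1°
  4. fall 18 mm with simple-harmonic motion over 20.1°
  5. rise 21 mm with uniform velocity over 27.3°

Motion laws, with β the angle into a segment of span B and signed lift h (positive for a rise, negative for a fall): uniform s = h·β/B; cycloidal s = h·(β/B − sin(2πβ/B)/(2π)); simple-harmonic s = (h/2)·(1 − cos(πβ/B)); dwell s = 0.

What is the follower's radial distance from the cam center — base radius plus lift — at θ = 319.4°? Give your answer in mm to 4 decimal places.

seg 1 [0°–159.3°] dwell: s stays 0.0000
seg 2 [159.3°–234.5°] cycloidal, h=22: full span → s += 22 → s = 22.0000
seg 3 [234.5°–312.6°] dwell: s stays 22.0000
seg 4 [312.6°–332.7°] simple-harmonic, h=-18: θ=319.4° here. β=6.8, B=20.1. -18/2·(1 − cos(π·0.3383)) = -4.6224 → s = 17.3776
radial distance = base radius + s = 17 + 17.3776 = 34.3776

34.3776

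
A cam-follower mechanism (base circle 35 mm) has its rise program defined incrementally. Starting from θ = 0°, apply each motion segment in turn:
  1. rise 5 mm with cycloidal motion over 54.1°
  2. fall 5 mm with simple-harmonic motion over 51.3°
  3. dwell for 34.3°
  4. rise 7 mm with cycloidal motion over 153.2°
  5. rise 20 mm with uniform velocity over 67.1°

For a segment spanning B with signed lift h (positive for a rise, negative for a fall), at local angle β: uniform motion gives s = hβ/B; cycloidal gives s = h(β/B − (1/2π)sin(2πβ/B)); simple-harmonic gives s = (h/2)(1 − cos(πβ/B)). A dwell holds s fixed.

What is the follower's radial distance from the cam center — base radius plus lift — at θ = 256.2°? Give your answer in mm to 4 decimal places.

seg 1 [0°–54.1°] cycloidal, h=5: full span → s += 5 → s = 5.0000
seg 2 [54.1°–105.4°] simple-harmonic, h=-5: full span → s += -5 → s = 0.0000
seg 3 [105.4°–139.7°] dwell: s stays 0.0000
seg 4 [139.7°–292.9°] cycloidal, h=7: θ=256.2° here. β=116.5, B=153.2. 7·(0.7604 − sin(2π·0.7604)/(2π)) = 6.4348 → s = 6.4348
radial distance = base radius + s = 35 + 6.4348 = 41.4348

41.4348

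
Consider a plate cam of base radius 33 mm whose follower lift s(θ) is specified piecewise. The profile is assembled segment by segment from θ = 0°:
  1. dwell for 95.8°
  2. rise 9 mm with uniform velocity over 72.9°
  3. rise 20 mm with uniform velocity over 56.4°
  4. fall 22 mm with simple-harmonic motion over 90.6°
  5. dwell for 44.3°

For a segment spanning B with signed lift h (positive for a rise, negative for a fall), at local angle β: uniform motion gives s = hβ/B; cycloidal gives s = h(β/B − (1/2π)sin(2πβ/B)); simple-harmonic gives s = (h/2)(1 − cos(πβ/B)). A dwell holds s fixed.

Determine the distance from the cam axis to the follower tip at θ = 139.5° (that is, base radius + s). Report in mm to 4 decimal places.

seg 1 [0°–95.8°] dwell: s stays 0.0000
seg 2 [95.8°–168.7°] uniform, h=9: θ=139.5° here. β=43.7, B=72.9. 9·43.7/72.9 = 5.3951 → s = 5.3951
radial distance = base radius + s = 33 + 5.3951 = 38.3951

38.3951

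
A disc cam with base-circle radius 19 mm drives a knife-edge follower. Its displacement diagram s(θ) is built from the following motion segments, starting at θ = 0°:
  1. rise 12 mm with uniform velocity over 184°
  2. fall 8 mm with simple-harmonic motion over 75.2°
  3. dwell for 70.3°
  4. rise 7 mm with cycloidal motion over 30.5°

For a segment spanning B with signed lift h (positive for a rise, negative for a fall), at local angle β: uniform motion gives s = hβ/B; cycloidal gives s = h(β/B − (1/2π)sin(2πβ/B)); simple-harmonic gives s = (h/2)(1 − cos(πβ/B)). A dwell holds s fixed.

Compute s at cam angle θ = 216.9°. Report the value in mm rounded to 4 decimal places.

seg 1 [0°–184°] uniform, h=12: full span → s += 12 → s = 12.0000
seg 2 [184°–259.2°] simple-harmonic, h=-8: θ=216.9° here. β=32.9, B=75.2. -8/2·(1 − cos(π·0.4375)) = -3.2196 → s = 8.7804

8.7804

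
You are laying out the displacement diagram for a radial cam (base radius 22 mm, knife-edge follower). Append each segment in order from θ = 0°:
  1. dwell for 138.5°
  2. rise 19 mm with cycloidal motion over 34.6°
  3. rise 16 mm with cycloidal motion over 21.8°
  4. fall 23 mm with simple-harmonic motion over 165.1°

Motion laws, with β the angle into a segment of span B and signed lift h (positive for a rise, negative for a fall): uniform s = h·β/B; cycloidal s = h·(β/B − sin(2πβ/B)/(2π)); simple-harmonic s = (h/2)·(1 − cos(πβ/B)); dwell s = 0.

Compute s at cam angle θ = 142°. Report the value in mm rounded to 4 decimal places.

seg 1 [0°–138.5°] dwell: s stays 0.0000
seg 2 [138.5°–173.1°] cycloidal, h=19: θ=142° here. β=3.5, B=34.6. 19·(0.1012 − sin(2π·0.1012)/(2π)) = 0.1268 → s = 0.1268

0.1268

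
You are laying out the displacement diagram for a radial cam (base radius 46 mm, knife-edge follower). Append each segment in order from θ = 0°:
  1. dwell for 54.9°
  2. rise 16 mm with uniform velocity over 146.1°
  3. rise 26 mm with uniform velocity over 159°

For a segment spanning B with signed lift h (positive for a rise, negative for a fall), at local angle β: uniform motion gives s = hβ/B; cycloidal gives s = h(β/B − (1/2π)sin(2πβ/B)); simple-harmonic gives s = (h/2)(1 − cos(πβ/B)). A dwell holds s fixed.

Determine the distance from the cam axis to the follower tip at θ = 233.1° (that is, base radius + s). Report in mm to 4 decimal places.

seg 1 [0°–54.9°] dwell: s stays 0.0000
seg 2 [54.9°–201°] uniform, h=16: full span → s += 16 → s = 16.0000
seg 3 [201°–360°] uniform, h=26: θ=233.1° here. β=32.1, B=159. 26·32.1/159 = 5.2491 → s = 21.2491
radial distance = base radius + s = 46 + 21.2491 = 67.2491

67.2491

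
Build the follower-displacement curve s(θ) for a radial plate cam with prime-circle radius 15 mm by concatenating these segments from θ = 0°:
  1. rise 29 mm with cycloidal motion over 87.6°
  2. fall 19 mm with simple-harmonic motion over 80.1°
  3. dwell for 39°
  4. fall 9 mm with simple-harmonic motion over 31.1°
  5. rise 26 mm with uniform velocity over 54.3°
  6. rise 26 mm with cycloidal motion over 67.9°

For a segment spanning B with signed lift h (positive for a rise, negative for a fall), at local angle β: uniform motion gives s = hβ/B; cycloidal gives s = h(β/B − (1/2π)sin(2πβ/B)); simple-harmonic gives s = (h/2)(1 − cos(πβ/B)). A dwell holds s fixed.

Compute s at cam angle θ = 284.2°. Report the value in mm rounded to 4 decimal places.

seg 1 [0°–87.6°] cycloidal, h=29: full span → s += 29 → s = 29.0000
seg 2 [87.6°–167.7°] simple-harmonic, h=-19: full span → s += -19 → s = 10.0000
seg 3 [167.7°–206.7°] dwell: s stays 10.0000
seg 4 [206.7°–237.8°] simple-harmonic, h=-9: full span → s += -9 → s = 1.0000
seg 5 [237.8°–292.1°] uniform, h=26: θ=284.2° here. β=46.4, B=54.3. 26·46.4/54.3 = 22.2173 → s = 23.2173

23.2173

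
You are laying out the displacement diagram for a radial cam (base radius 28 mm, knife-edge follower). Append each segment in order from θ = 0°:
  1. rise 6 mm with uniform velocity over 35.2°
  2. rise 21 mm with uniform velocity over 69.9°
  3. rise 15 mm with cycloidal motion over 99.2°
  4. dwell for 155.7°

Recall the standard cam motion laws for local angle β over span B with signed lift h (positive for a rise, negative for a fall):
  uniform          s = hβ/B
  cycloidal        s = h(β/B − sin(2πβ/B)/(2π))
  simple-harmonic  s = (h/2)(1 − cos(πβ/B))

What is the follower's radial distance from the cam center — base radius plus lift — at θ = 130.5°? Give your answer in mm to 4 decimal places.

seg 1 [0°–35.2°] uniform, h=6: full span → s += 6 → s = 6.0000
seg 2 [35.2°–105.1°] uniform, h=21: full span → s += 21 → s = 27.0000
seg 3 [105.1°–204.3°] cycloidal, h=15: θ=130.5° here. β=25.4, B=99.2. 15·(0.2560 − sin(2π·0.2560)/(2π)) = 1.4551 → s = 28.4551
radial distance = base radius + s = 28 + 28.4551 = 56.4551

56.4551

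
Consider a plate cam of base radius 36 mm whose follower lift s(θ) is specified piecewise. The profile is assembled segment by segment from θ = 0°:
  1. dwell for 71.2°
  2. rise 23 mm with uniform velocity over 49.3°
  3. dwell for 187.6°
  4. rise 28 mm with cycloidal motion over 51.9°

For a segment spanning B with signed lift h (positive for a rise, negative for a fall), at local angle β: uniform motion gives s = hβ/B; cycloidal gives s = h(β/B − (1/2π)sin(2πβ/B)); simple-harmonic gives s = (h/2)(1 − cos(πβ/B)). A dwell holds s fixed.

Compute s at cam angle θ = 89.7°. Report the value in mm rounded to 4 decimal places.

seg 1 [0°–71.2°] dwell: s stays 0.0000
seg 2 [71.2°–120.5°] uniform, h=23: θ=89.7° here. β=18.5, B=49.3. 23·18.5/49.3 = 8.6308 → s = 8.6308

8.6308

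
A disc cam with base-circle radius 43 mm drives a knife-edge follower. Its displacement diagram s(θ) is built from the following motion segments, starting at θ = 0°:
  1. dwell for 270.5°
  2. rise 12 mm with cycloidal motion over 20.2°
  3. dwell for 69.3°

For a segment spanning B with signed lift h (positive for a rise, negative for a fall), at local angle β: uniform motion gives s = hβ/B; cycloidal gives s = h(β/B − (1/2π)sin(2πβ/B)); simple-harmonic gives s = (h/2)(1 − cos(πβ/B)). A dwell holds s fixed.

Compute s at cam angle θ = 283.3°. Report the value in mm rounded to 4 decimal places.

seg 1 [0°–270.5°] dwell: s stays 0.0000
seg 2 [270.5°–290.7°] cycloidal, h=12: θ=283.3° here. β=12.8, B=20.2. 12·(0.6337 − sin(2π·0.6337)/(2π)) = 9.0259 → s = 9.0259

9.0259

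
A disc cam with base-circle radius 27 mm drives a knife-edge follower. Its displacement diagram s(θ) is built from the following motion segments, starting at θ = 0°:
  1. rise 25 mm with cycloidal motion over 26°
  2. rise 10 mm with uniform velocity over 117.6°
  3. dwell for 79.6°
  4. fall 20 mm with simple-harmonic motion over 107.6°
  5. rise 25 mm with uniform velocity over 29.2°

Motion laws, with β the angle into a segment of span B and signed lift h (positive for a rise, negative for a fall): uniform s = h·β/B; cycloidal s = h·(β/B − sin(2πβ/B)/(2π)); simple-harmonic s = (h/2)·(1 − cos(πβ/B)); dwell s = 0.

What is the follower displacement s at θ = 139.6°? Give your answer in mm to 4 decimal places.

seg 1 [0°–26°] cycloidal, h=25: full span → s += 25 → s = 25.0000
seg 2 [26°–143.6°] uniform, h=10: θ=139.6° here. β=113.6, B=117.6. 10·113.6/117.6 = 9.6599 → s = 34.6599

34.6599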